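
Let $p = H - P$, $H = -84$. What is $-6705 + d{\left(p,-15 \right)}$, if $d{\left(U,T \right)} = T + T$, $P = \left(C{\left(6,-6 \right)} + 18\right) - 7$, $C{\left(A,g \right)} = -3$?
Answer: $-6735$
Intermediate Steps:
$P = 8$ ($P = \left(-3 + 18\right) - 7 = 15 - 7 = 8$)
$p = -92$ ($p = -84 - 8 = -92$)
$d{\left(U,T \right)} = 2 T$
$-6705 + d{\left(p,-15 \right)} = -6705 + 2 \left(-15\right) = -6705 - 30 = -6735$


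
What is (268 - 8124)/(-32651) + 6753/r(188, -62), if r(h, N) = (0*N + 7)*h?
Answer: 230830699/42968716 ≈ 5.3721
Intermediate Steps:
r(h, N) = 7*h (r(h, N) = (0 + 7)*h = 7*h)
(268 - 8124)/(-32651) + 6753/r(188, -62) = (268 - 8124)/(-32651) + 6753/((7*188)) = -7856*(-1/32651) + 6753/1316 = 7856/32651 + 6753*(1/1316) = 7856/32651 + 6753/1316 = 230830699/42968716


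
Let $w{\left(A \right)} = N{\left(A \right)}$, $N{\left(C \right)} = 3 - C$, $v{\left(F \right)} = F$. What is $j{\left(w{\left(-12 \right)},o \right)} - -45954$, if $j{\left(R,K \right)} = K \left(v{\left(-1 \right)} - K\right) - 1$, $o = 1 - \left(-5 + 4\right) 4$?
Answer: $45923$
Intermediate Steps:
$w{\left(A \right)} = 3 - A$
$o = 5$ ($o = 1 - \left(-1\right) 4 = 1 - -4 = 1 + 4 = 5$)
$j{\left(R,K \right)} = -1 + K \left(-1 - K\right)$ ($j{\left(R,K \right)} = K \left(-1 - K\right) - 1 = -1 + K \left(-1 - K\right)$)
$j{\left(w{\left(-12 \right)},o \right)} - -45954 = \left(-1 - 5 - 5^{2}\right) - -45954 = \left(-1 - 5 - 25\right) + 45954 = -31 + 45954 = 45923$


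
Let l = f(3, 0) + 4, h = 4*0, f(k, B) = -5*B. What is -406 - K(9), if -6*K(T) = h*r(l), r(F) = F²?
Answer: -406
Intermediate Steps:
h = 0
l = 4 (l = -5*0 + 4 = 0 + 4 = 4)
K(T) = 0 (K(T) = -0*4² = -0*16 = -⅙*0 = 0)
-406 - K(9) = -406 - 1*0 = -406 + 0 = -406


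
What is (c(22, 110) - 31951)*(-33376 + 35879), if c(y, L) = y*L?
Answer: -73916093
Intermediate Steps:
c(y, L) = L*y
(c(22, 110) - 31951)*(-33376 + 35879) = (110*22 - 31951)*(-33376 + 35879) = (2420 - 31951)*2503 = -29531*2503 = -73916093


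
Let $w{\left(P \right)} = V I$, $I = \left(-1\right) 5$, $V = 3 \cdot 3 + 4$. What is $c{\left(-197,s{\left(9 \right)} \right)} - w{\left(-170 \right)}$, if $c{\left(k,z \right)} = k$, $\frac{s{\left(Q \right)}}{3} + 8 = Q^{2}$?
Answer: $-132$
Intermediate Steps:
$s{\left(Q \right)} = -24 + 3 Q^{2}$
$V = 13$ ($V = 9 + 4 = 13$)
$I = -5$
$w{\left(P \right)} = -65$ ($w{\left(P \right)} = 13 \left(-5\right) = -65$)
$c{\left(-197,s{\left(9 \right)} \right)} - w{\left(-170 \right)} = -197 - -65 = -197 + 65 = -132$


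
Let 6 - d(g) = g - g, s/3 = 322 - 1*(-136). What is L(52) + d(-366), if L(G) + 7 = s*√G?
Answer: -1 + 2748*√13 ≈ 9907.1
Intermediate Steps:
s = 1374 (s = 3*(322 - 1*(-136)) = 3*(322 + 136) = 3*458 = 1374)
d(g) = 6 (d(g) = 6 - (g - g) = 6 - 1*0 = 6 + 0 = 6)
L(G) = -7 + 1374*√G
L(52) + d(-366) = (-7 + 1374*√52) + 6 = (-7 + 1374*(2*√13)) + 6 = (-7 + 2748*√13) + 6 = -1 + 2748*√13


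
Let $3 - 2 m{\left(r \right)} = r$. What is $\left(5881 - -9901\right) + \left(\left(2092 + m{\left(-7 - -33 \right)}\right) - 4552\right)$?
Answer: $\frac{26621}{2} \approx 13311.0$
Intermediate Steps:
$m{\left(r \right)} = \frac{3}{2} - \frac{r}{2}$
$\left(5881 - -9901\right) + \left(\left(2092 + m{\left(-7 - -33 \right)}\right) - 4552\right) = \left(5881 - -9901\right) - \left(\frac{4917}{2} + \frac{-7 - -33}{2}\right) = \left(5881 + 9901\right) - \left(\frac{4917}{2} + \frac{-7 + 33}{2}\right) = 15782 + \left(\left(2092 + \left(\frac{3}{2} - 13\right)\right) - 4552\right) = 15782 + \left(\left(2092 - \frac{23}{2}\right) - 4552\right) = 15782 + \left(\frac{4161}{2} - 4552\right) = 15782 - \frac{4943}{2} = \frac{26621}{2}$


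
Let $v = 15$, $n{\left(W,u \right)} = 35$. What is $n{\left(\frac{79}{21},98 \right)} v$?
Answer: $525$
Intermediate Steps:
$n{\left(\frac{79}{21},98 \right)} v = 35 \cdot 15 = 525$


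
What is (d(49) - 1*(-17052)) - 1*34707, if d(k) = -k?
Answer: -17704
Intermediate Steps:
(d(49) - 1*(-17052)) - 1*34707 = (-1*49 - 1*(-17052)) - 1*34707 = (-49 + 17052) - 34707 = 17003 - 34707 = -17704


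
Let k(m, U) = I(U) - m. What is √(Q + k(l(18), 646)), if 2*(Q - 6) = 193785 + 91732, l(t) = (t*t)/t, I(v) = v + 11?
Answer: √573614/2 ≈ 378.69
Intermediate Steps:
I(v) = 11 + v
l(t) = t (l(t) = t²/t = t)
k(m, U) = 11 + U - m (k(m, U) = (11 + U) - m = 11 + U - m)
Q = 285529/2 (Q = 6 + (193785 + 91732)/2 = 6 + (½)*285517 = 6 + 285517/2 = 285529/2 ≈ 1.4276e+5)
√(Q + k(l(18), 646)) = √(285529/2 + (11 + 646 - 1*18)) = √(285529/2 + (11 + 646 - 18)) = √(285529/2 + 639) = √(286807/2) = √573614/2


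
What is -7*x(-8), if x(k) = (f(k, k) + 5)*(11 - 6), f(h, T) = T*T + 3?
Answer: -2520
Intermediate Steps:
f(h, T) = 3 + T² (f(h, T) = T² + 3 = 3 + T²)
x(k) = 40 + 5*k² (x(k) = ((3 + k²) + 5)*(11 - 6) = (8 + k²)*5 = 40 + 5*k²)
-7*x(-8) = -7*(40 + 5*(-8)²) = -7*(40 + 5*64) = -7*(40 + 320) = -7*360 = -2520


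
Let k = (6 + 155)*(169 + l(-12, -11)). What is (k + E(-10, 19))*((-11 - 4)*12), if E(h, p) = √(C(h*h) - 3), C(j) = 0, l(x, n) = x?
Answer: -4549860 - 180*I*√3 ≈ -4.5499e+6 - 311.77*I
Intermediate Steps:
E(h, p) = I*√3 (E(h, p) = √(0 - 3) = √(-3) = I*√3)
k = 25277 (k = (6 + 155)*(169 - 12) = 161*157 = 25277)
(k + E(-10, 19))*((-11 - 4)*12) = (25277 + I*√3)*((-11 - 4)*12) = (25277 + I*√3)*(-15*12) = (25277 + I*√3)*(-180) = -4549860 - 180*I*√3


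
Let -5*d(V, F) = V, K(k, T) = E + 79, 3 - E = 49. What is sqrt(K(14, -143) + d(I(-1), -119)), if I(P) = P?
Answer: sqrt(830)/5 ≈ 5.7619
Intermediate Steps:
E = -46 (E = 3 - 1*49 = 3 - 49 = -46)
K(k, T) = 33 (K(k, T) = -46 + 79 = 33)
d(V, F) = -V/5
sqrt(K(14, -143) + d(I(-1), -119)) = sqrt(33 - 1/5*(-1)) = sqrt(33 + 1/5) = sqrt(166/5) = sqrt(830)/5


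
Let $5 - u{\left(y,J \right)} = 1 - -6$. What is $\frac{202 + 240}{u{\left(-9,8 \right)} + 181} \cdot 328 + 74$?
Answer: $\frac{158222}{179} \approx 883.92$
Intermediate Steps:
$u{\left(y,J \right)} = -2$ ($u{\left(y,J \right)} = 5 - \left(1 - -6\right) = 5 - \left(1 + 6\right) = 5 - 7 = -2$)
$\frac{202 + 240}{u{\left(-9,8 \right)} + 181} \cdot 328 + 74 = \frac{202 + 240}{-2 + 181} \cdot 328 + 74 = \frac{442}{179} \cdot 328 + 74 = \frac{144976}{179} + 74 = \frac{158222}{179}$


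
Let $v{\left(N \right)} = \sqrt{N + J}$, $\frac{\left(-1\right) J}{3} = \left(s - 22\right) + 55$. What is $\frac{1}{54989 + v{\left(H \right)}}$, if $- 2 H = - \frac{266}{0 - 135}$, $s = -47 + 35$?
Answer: $\frac{7423515}{408211674973} - \frac{3 i \sqrt{129570}}{408211674973} \approx 1.8185 \cdot 10^{-5} - 2.6454 \cdot 10^{-9} i$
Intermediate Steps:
$s = -12$
$H = - \frac{133}{135}$ ($H = - \frac{\left(-266\right) \frac{1}{0 - 135}}{2} = - \frac{\left(-266\right) \frac{1}{-135}}{2} = - \frac{\left(-266\right) \left(- \frac{1}{135}\right)}{2} = \left(- \frac{1}{2}\right) \frac{266}{135} = - \frac{133}{135} \approx -0.98519$)
$J = -63$ ($J = - 3 \left(\left(-12 - 22\right) + 55\right) = - 3 \left(-34 + 55\right) = \left(-3\right) 21 = -63$)
$v{\left(N \right)} = \sqrt{-63 + N}$ ($v{\left(N \right)} = \sqrt{N - 63} = \sqrt{-63 + N}$)
$\frac{1}{54989 + v{\left(H \right)}} = \frac{1}{54989 + \sqrt{-63 - \frac{133}{135}}} = \frac{1}{54989 + \sqrt{- \frac{8638}{135}}} = \frac{1}{54989 + \frac{i \sqrt{129570}}{45}}$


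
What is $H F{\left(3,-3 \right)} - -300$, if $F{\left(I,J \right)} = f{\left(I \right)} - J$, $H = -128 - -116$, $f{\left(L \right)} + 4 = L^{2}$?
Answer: $204$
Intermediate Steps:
$f{\left(L \right)} = -4 + L^{2}$
$H = -12$ ($H = -128 + 116 = -12$)
$F{\left(I,J \right)} = -4 + I^{2} - J$ ($F{\left(I,J \right)} = \left(-4 + I^{2}\right) - J = -4 + I^{2} - J$)
$H F{\left(3,-3 \right)} - -300 = - 12 \left(-4 + 3^{2} - -3\right) - -300 = - 12 \left(-4 + 9 + 3\right) + 300 = \left(-12\right) 8 + 300 = -96 + 300 = 204$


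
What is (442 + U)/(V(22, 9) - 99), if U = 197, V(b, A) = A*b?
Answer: 71/11 ≈ 6.4545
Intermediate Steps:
(442 + U)/(V(22, 9) - 99) = (442 + 197)/(9*22 - 99) = 639/(198 - 99) = 639/99 = 639*(1/99) = 71/11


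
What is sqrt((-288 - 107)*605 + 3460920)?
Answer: sqrt(3221945) ≈ 1795.0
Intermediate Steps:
sqrt((-288 - 107)*605 + 3460920) = sqrt(-395*605 + 3460920) = sqrt(-238975 + 3460920) = sqrt(3221945)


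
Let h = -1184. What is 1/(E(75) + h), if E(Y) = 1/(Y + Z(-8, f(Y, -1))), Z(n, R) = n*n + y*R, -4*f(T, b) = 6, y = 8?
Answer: -127/150367 ≈ -0.00084460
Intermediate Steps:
f(T, b) = -3/2 (f(T, b) = -1/4*6 = -3/2)
Z(n, R) = n**2 + 8*R (Z(n, R) = n*n + 8*R = n**2 + 8*R)
E(Y) = 1/(52 + Y) (E(Y) = 1/(Y + ((-8)**2 + 8*(-3/2))) = 1/(Y + (64 - 12)) = 1/(Y + 52) = 1/(52 + Y))
1/(E(75) + h) = 1/(1/(52 + 75) - 1184) = 1/(1/127 - 1184) = 1/(-150367/127) = -127/150367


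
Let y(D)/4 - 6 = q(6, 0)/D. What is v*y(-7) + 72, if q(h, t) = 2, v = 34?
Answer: 5944/7 ≈ 849.14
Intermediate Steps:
y(D) = 24 + 8/D (y(D) = 24 + 4*(2/D) = 24 + 8/D)
v*y(-7) + 72 = 34*(24 + 8/(-7)) + 72 = 34*(24 + 8*(-⅐)) + 72 = 34*(24 - 8/7) + 72 = 34*(160/7) + 72 = 5440/7 + 72 = 5944/7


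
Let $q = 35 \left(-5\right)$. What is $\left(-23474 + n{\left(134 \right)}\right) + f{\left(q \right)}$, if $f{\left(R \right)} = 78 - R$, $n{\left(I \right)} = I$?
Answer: $-23087$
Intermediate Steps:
$q = -175$
$\left(-23474 + n{\left(134 \right)}\right) + f{\left(q \right)} = \left(-23474 + 134\right) + \left(78 - -175\right) = -23340 + \left(78 + 175\right) = -23340 + 253 = -23087$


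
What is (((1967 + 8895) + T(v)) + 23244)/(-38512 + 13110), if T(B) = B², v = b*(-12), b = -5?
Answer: -18853/12701 ≈ -1.4844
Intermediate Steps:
v = 60 (v = -5*(-12) = 60)
(((1967 + 8895) + T(v)) + 23244)/(-38512 + 13110) = (((1967 + 8895) + 60²) + 23244)/(-38512 + 13110) = ((10862 + 3600) + 23244)/(-25402) = (14462 + 23244)*(-1/25402) = 37706*(-1/25402) = -18853/12701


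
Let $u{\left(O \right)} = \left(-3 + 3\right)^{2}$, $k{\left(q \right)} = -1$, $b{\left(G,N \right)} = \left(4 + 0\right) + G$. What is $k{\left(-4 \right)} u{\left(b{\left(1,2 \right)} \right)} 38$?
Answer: $0$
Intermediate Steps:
$b{\left(G,N \right)} = 4 + G$
$u{\left(O \right)} = 0$ ($u{\left(O \right)} = 0^{2} = 0$)
$k{\left(-4 \right)} u{\left(b{\left(1,2 \right)} \right)} 38 = \left(-1\right) 0 \cdot 38 = 0 \cdot 38 = 0$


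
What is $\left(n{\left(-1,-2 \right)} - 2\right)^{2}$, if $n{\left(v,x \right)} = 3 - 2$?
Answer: $1$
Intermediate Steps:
$n{\left(v,x \right)} = 1$
$\left(n{\left(-1,-2 \right)} - 2\right)^{2} = \left(1 - 2\right)^{2} = \left(-1\right)^{2} = 1$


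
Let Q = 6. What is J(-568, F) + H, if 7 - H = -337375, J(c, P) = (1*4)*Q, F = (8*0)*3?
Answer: 337406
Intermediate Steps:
F = 0 (F = 0*3 = 0)
J(c, P) = 24 (J(c, P) = (1*4)*6 = 4*6 = 24)
H = 337382 (H = 7 - 1*(-337375) = 7 + 337375 = 337382)
J(-568, F) + H = 24 + 337382 = 337406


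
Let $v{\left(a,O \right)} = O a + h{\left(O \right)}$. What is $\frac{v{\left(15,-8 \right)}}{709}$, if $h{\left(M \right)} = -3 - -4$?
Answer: $- \frac{119}{709} \approx -0.16784$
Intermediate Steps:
$h{\left(M \right)} = 1$ ($h{\left(M \right)} = -3 + 4 = 1$)
$v{\left(a,O \right)} = 1 + O a$ ($v{\left(a,O \right)} = O a + 1 = 1 + O a$)
$\frac{v{\left(15,-8 \right)}}{709} = \frac{1 - 120}{709} = \left(1 - 120\right) \frac{1}{709} = \left(-119\right) \frac{1}{709} = - \frac{119}{709}$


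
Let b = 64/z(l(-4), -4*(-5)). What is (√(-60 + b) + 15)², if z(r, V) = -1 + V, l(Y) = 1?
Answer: 3199/19 + 60*I*√5111/19 ≈ 168.37 + 225.76*I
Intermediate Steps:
b = 64/19 (b = 64/(-1 - 4*(-5)) = 64/(-1 + 20) = 64/19 ≈ 3.3684)
(√(-60 + b) + 15)² = (√(-60 + 64/19) + 15)² = (√(-1076/19) + 15)² = (2*I*√5111/19 + 15)² = (15 + 2*I*√5111/19)²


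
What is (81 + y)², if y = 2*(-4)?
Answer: 5329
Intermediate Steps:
y = -8
(81 + y)² = (81 - 8)² = 73² = 5329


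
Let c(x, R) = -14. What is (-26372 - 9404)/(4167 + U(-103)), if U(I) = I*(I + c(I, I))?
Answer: -17888/8109 ≈ -2.2059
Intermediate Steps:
U(I) = I*(-14 + I) (U(I) = I*(I - 14) = I*(-14 + I))
(-26372 - 9404)/(4167 + U(-103)) = (-26372 - 9404)/(4167 - 103*(-14 - 103)) = -35776/(4167 - 103*(-117)) = -35776/(4167 + 12051) = -35776/16218 = -35776*1/16218 = -17888/8109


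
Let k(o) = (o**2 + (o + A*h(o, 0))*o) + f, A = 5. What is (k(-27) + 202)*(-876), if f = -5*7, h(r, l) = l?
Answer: -1423500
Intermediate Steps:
f = -35
k(o) = -35 + 2*o**2 (k(o) = (o**2 + (o + 5*0)*o) - 35 = (o**2 + (o + 0)*o) - 35 = (o**2 + o*o) - 35 = (o**2 + o**2) - 35 = 2*o**2 - 35 = -35 + 2*o**2)
(k(-27) + 202)*(-876) = ((-35 + 2*(-27)**2) + 202)*(-876) = ((-35 + 2*729) + 202)*(-876) = ((-35 + 1458) + 202)*(-876) = (1423 + 202)*(-876) = 1625*(-876) = -1423500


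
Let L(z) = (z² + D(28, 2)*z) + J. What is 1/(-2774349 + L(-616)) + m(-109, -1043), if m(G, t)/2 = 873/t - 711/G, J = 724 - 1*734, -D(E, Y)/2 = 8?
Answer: 440494995631/38735548327 ≈ 11.372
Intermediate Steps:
D(E, Y) = -16 (D(E, Y) = -2*8 = -16)
J = -10 (J = 724 - 734 = -10)
m(G, t) = -1422/G + 1746/t (m(G, t) = 2*(873/t - 711/G) = 2*(-711/G + 873/t) = -1422/G + 1746/t)
L(z) = -10 + z² - 16*z (L(z) = (z² - 16*z) - 10 = -10 + z² - 16*z)
1/(-2774349 + L(-616)) + m(-109, -1043) = 1/(-2774349 + (-10 + (-616)² - 16*(-616))) + (-1422/(-109) + 1746/(-1043)) = 1/(-2774349 + (-10 + 379456 + 9856)) + (-1422*(-1/109) + 1746*(-1/1043)) = 1/(-2774349 + 389302) + (1422/109 - 1746/1043) = 1/(-2385047) + 1292832/113687 = -1/2385047 + 1292832/113687 = 440494995631/38735548327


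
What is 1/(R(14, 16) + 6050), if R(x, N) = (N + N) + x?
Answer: 1/6096 ≈ 0.00016404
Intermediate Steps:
R(x, N) = x + 2*N (R(x, N) = 2*N + x = x + 2*N)
1/(R(14, 16) + 6050) = 1/((14 + 2*16) + 6050) = 1/((14 + 32) + 6050) = 1/(46 + 6050) = 1/6096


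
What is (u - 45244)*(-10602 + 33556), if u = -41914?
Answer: -2000624732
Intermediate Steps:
(u - 45244)*(-10602 + 33556) = (-41914 - 45244)*(-10602 + 33556) = -87158*22954 = -2000624732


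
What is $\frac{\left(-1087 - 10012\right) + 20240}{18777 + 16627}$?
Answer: $\frac{9141}{35404} \approx 0.25819$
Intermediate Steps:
$\frac{\left(-1087 - 10012\right) + 20240}{18777 + 16627} = \frac{\left(-1087 - 10012\right) + 20240}{35404} = \left(-11099 + 20240\right) \frac{1}{35404} = 9141 \cdot \frac{1}{35404} = \frac{9141}{35404}$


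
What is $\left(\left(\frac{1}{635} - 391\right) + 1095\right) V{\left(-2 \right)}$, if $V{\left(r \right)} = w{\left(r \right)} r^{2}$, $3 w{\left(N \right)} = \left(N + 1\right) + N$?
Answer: $- \frac{1788164}{635} \approx -2816.0$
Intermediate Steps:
$w{\left(N \right)} = \frac{1}{3} + \frac{2 N}{3}$ ($w{\left(N \right)} = \frac{\left(N + 1\right) + N}{3} = \frac{\left(1 + N\right) + N}{3} = \frac{1 + 2 N}{3} = \frac{1}{3} + \frac{2 N}{3}$)
$V{\left(r \right)} = r^{2} \left(\frac{1}{3} + \frac{2 r}{3}\right)$ ($V{\left(r \right)} = \left(\frac{1}{3} + \frac{2 r}{3}\right) r^{2} = r^{2} \left(\frac{1}{3} + \frac{2 r}{3}\right)$)
$\left(\left(\frac{1}{635} - 391\right) + 1095\right) V{\left(-2 \right)} = \left(\left(\frac{1}{635} - 391\right) + 1095\right) \frac{\left(-2\right)^{2} \left(1 + 2 \left(-2\right)\right)}{3} = \left(\left(\frac{1}{635} - 391\right) + 1095\right) \frac{1}{3} \cdot 4 \left(1 - 4\right) = \left(- \frac{248284}{635} + 1095\right) \frac{1}{3} \cdot 4 \left(-3\right) = \frac{447041}{635} \left(-4\right) = - \frac{1788164}{635}$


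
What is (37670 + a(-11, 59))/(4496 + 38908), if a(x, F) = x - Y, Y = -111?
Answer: 6295/7234 ≈ 0.87020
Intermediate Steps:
a(x, F) = 111 + x (a(x, F) = x - 1*(-111) = x + 111 = 111 + x)
(37670 + a(-11, 59))/(4496 + 38908) = (37670 + (111 - 11))/(4496 + 38908) = (37670 + 100)/43404 = 37770*(1/43404) = 6295/7234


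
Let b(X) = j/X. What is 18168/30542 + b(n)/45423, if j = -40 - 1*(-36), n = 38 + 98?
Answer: 14029150817/23584257522 ≈ 0.59485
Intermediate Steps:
n = 136
j = -4 (j = -40 + 36 = -4)
b(X) = -4/X
18168/30542 + b(n)/45423 = 18168/30542 - 4/136/45423 = 18168*(1/30542) - 4*1/136*(1/45423) = 9084/15271 - 1/34*1/45423 = 9084/15271 - 1/1544382 = 14029150817/23584257522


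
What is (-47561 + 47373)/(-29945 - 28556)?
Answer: 188/58501 ≈ 0.0032136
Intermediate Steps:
(-47561 + 47373)/(-29945 - 28556) = -188/(-58501) = -188*(-1/58501) = 188/58501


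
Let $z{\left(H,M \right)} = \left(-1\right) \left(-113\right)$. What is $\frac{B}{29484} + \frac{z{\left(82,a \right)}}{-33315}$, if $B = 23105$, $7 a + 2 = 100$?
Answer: $\frac{255470461}{327419820} \approx 0.78025$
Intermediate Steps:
$a = 14$ ($a = - \frac{2}{7} + \frac{1}{7} \cdot 100 = - \frac{2}{7} + \frac{100}{7} = 14$)
$z{\left(H,M \right)} = 113$
$\frac{B}{29484} + \frac{z{\left(82,a \right)}}{-33315} = \frac{23105}{29484} + \frac{113}{-33315} = 23105 \cdot \frac{1}{29484} + 113 \left(- \frac{1}{33315}\right) = \frac{23105}{29484} - \frac{113}{33315} = \frac{255470461}{327419820}$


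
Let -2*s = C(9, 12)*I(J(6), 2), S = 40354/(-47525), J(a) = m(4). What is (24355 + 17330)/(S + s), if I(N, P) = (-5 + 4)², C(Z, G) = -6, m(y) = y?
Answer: 283011375/14603 ≈ 19380.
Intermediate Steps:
J(a) = 4
I(N, P) = 1 (I(N, P) = (-1)² = 1)
S = -40354/47525 (S = 40354*(-1/47525) = -40354/47525 ≈ -0.84911)
s = 3 (s = -(-3) = -½*(-6) = 3)
(24355 + 17330)/(S + s) = (24355 + 17330)/(-40354/47525 + 3) = 41685/(102221/47525) = 41685*(47525/102221) = 283011375/14603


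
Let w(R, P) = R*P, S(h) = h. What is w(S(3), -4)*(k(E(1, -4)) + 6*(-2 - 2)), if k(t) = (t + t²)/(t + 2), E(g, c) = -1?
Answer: 288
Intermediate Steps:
k(t) = (t + t²)/(2 + t)
w(R, P) = P*R
w(S(3), -4)*(k(E(1, -4)) + 6*(-2 - 2)) = (-4*3)*(-(1 - 1)/(2 - 1) + 6*(-2 - 2)) = -12*(-1*0/1 + 6*(-4)) = -12*(-1*1*0 - 24) = -12*(0 - 24) = -12*(-24) = 288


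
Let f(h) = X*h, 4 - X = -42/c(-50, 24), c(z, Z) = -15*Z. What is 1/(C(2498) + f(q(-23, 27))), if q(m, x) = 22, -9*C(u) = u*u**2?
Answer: -90/155875292231 ≈ -5.7738e-10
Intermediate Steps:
C(u) = -u**3/9 (C(u) = -u*u**2/9 = -u**3/9)
X = 233/60 (X = 4 - (-42)/((-15*24)) = 4 - (-42)/(-360) = 4 - (-42)*(-1)/360 = 4 - 1*7/60 = 4 - 7/60 = 233/60 ≈ 3.8833)
f(h) = 233*h/60
1/(C(2498) + f(q(-23, 27))) = 1/(-1/9*2498**3 + (233/60)*22) = 1/(-1/9*15587529992 + 2563/30) = 1/(-15587529992/9 + 2563/30) = 1/(-155875292231/90) = -90/155875292231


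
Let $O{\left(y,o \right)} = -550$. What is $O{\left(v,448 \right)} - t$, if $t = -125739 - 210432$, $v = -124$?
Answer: $335621$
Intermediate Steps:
$t = -336171$ ($t = -125739 - 210432 = -336171$)
$O{\left(v,448 \right)} - t = -550 - -336171 = -550 + 336171 = 335621$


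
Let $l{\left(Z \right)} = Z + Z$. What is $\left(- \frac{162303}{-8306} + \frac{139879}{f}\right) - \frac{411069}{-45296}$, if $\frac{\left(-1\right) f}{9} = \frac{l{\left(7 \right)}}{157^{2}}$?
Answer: $- \frac{324297168654705061}{11851200144} \approx -2.7364 \cdot 10^{7}$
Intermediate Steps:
$l{\left(Z \right)} = 2 Z$
$f = - \frac{126}{24649}$ ($f = - 9 \frac{2 \cdot 7}{157^{2}} = - 9 \cdot \frac{14}{24649} = - 9 \cdot 14 \cdot \frac{1}{24649} = \left(-9\right) \frac{14}{24649} = - \frac{126}{24649} \approx -0.0051118$)
$\left(- \frac{162303}{-8306} + \frac{139879}{f}\right) - \frac{411069}{-45296} = \left(- \frac{162303}{-8306} + \frac{139879}{- \frac{126}{24649}}\right) - \frac{411069}{-45296} = \left(\left(-162303\right) \left(- \frac{1}{8306}\right) + 139879 \left(- \frac{24649}{126}\right)\right) - 411069 \left(- \frac{1}{45296}\right) = \left(\frac{162303}{8306} - \frac{3447877471}{126}\right) - - \frac{411069}{45296} = - \frac{7159512455987}{261639} + \frac{411069}{45296} = - \frac{324297168654705061}{11851200144}$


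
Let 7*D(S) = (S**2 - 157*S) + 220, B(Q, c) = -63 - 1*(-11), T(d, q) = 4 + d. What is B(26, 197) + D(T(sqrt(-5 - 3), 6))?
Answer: -764/7 - 298*I*sqrt(2)/7 ≈ -109.14 - 60.205*I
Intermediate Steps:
B(Q, c) = -52 (B(Q, c) = -63 + 11 = -52)
D(S) = 220/7 - 157*S/7 + S**2/7 (D(S) = ((S**2 - 157*S) + 220)/7 = (220 + S**2 - 157*S)/7 = 220/7 - 157*S/7 + S**2/7)
B(26, 197) + D(T(sqrt(-5 - 3), 6)) = -52 + (220/7 - 157*(4 + sqrt(-5 - 3))/7 + (4 + sqrt(-5 - 3))**2/7) = -52 + (220/7 - 157*(4 + sqrt(-8))/7 + (4 + sqrt(-8))**2/7) = -52 + (220/7 - 157*(4 + 2*I*sqrt(2))/7 + (4 + 2*I*sqrt(2))**2/7) = -52 + (220/7 + (-628/7 - 314*I*sqrt(2)/7) + (4 + 2*I*sqrt(2))**2/7) = -52 + (-408/7 + (4 + 2*I*sqrt(2))**2/7 - 314*I*sqrt(2)/7) = -772/7 + (4 + 2*I*sqrt(2))**2/7 - 314*I*sqrt(2)/7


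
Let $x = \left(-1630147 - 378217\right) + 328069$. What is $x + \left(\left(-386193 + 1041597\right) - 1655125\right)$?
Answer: $-2680016$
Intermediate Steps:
$x = -1680295$ ($x = -2008364 + 328069 = -1680295$)
$x + \left(\left(-386193 + 1041597\right) - 1655125\right) = -1680295 + \left(\left(-386193 + 1041597\right) - 1655125\right) = -1680295 + \left(655404 - 1655125\right) = -1680295 - 999721 = -2680016$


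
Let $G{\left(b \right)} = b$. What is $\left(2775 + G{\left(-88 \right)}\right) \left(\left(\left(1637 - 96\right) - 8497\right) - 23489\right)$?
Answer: $-81805715$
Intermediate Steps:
$\left(2775 + G{\left(-88 \right)}\right) \left(\left(\left(1637 - 96\right) - 8497\right) - 23489\right) = \left(2775 - 88\right) \left(\left(\left(1637 - 96\right) - 8497\right) - 23489\right) = 2687 \left(\left(1541 - 8497\right) - 23489\right) = 2687 \left(-6956 - 23489\right) = 2687 \left(-30445\right) = -81805715$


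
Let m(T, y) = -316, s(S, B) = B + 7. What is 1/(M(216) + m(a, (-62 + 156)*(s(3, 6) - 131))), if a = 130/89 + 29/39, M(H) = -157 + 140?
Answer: -1/333 ≈ -0.0030030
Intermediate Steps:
s(S, B) = 7 + B
M(H) = -17
a = 7651/3471 (a = 130*(1/89) + 29*(1/39) = 130/89 + 29/39 = 7651/3471 ≈ 2.2043)
1/(M(216) + m(a, (-62 + 156)*(s(3, 6) - 131))) = 1/(-17 - 316) = 1/(-333) = -1/333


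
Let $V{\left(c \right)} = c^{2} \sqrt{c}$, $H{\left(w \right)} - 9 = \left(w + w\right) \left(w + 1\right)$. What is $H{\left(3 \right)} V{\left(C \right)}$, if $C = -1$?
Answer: $33 i \approx 33.0 i$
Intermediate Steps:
$H{\left(w \right)} = 9 + 2 w \left(1 + w\right)$ ($H{\left(w \right)} = 9 + \left(w + w\right) \left(w + 1\right) = 9 + 2 w \left(1 + w\right)$)
$V{\left(c \right)} = c^{\frac{5}{2}}$
$H{\left(3 \right)} V{\left(C \right)} = \left(9 + 2 \cdot 3 + 2 \cdot 3^{2}\right) \left(-1\right)^{\frac{5}{2}} = \left(9 + 6 + 2 \cdot 9\right) i = \left(9 + 6 + 18\right) i = 33 i$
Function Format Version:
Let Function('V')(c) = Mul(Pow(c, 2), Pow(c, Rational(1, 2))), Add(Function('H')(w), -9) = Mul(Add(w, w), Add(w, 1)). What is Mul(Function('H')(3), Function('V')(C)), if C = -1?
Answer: Mul(33, I) ≈ Mul(33.000, I)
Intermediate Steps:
Function('H')(w) = Add(9, Mul(2, w, Add(1, w))) (Function('H')(w) = Add(9, Mul(Add(w, w), Add(w, 1))) = Add(9, Mul(Mul(2, w), Add(1, w))) = Add(9, Mul(2, w, Add(1, w))))
Function('V')(c) = Pow(c, Rational(5, 2))
Mul(Function('H')(3), Function('V')(C)) = Mul(Add(9, Mul(2, 3), Mul(2, Pow(3, 2))), Pow(-1, Rational(5, 2))) = Mul(Add(9, 6, Mul(2, 9)), I) = Mul(Add(9, 6, 18), I) = Mul(33, I)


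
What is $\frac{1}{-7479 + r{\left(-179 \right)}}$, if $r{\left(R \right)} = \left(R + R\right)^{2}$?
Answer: $\frac{1}{120685} \approx 8.286 \cdot 10^{-6}$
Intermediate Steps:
$r{\left(R \right)} = 4 R^{2}$ ($r{\left(R \right)} = \left(2 R\right)^{2} = 4 R^{2}$)
$\frac{1}{-7479 + r{\left(-179 \right)}} = \frac{1}{-7479 + 4 \left(-179\right)^{2}} = \frac{1}{-7479 + 4 \cdot 32041} = \frac{1}{-7479 + 128164} = \frac{1}{120685}$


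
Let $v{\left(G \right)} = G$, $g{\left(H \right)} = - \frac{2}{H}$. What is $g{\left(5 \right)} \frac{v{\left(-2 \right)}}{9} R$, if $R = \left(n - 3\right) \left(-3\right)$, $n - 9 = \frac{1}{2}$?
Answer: $- \frac{26}{15} \approx -1.7333$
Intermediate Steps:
$n = \frac{19}{2}$ ($n = 9 + \frac{1}{2} = \frac{19}{2} \approx 9.5$)
$R = - \frac{39}{2}$ ($R = \left(\frac{19}{2} - 3\right) \left(-3\right) = \frac{13}{2} \left(-3\right) = - \frac{39}{2} \approx -19.5$)
$g{\left(5 \right)} \frac{v{\left(-2 \right)}}{9} R = - \frac{2}{5} \left(- \frac{2}{9}\right) \left(- \frac{39}{2}\right) = \left(-2\right) \frac{1}{5} \left(\left(-2\right) \frac{1}{9}\right) \left(- \frac{39}{2}\right) = \left(- \frac{2}{5}\right) \left(- \frac{2}{9}\right) \left(- \frac{39}{2}\right) = \frac{4}{45} \left(- \frac{39}{2}\right) = - \frac{26}{15}$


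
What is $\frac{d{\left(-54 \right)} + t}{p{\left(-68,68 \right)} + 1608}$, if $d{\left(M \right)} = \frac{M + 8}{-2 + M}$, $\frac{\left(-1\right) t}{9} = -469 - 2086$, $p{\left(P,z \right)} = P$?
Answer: $\frac{643883}{43120} \approx 14.932$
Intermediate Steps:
$t = 22995$ ($t = - 9 \left(-469 - 2086\right) = \left(-9\right) \left(-2555\right) = 22995$)
$d{\left(M \right)} = \frac{8 + M}{-2 + M}$
$\frac{d{\left(-54 \right)} + t}{p{\left(-68,68 \right)} + 1608} = \frac{\frac{8 - 54}{-2 - 54} + 22995}{-68 + 1608} = \frac{\frac{1}{-56} \left(-46\right) + 22995}{1540} = \left(\left(- \frac{1}{56}\right) \left(-46\right) + 22995\right) \frac{1}{1540} = \left(\frac{23}{28} + 22995\right) \frac{1}{1540} = \frac{643883}{28} \cdot \frac{1}{1540} = \frac{643883}{43120}$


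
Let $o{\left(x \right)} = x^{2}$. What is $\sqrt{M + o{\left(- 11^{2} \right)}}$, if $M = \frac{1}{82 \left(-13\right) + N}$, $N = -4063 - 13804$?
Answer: $\frac{2 \sqrt{1312047679629}}{18933} \approx 121.0$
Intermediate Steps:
$N = -17867$ ($N = -4063 - 13804 = -17867$)
$M = - \frac{1}{18933}$ ($M = \frac{1}{82 \left(-13\right) - 17867} = \frac{1}{-1066 - 17867} = \frac{1}{-18933} = - \frac{1}{18933} \approx -5.2818 \cdot 10^{-5}$)
$\sqrt{M + o{\left(- 11^{2} \right)}} = \sqrt{- \frac{1}{18933} + \left(- 11^{2}\right)^{2}} = \sqrt{- \frac{1}{18933} + \left(\left(-1\right) 121\right)^{2}} = \sqrt{- \frac{1}{18933} + \left(-121\right)^{2}} = \sqrt{- \frac{1}{18933} + 14641} = \sqrt{\frac{277198052}{18933}} = \frac{2 \sqrt{1312047679629}}{18933}$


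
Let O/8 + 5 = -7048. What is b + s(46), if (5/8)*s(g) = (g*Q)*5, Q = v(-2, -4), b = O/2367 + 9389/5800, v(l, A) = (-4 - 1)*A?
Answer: 33579153521/4576200 ≈ 7337.8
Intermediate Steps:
v(l, A) = -5*A
O = -56424 (O = -40 + 8*(-7048) = -40 - 56384 = -56424)
b = -101678479/4576200 (b = -56424/2367 + 9389/5800 = -56424*1/2367 + 9389*(1/5800) = -18808/789 + 9389/5800 = -101678479/4576200 ≈ -22.219)
Q = 20 (Q = -5*(-4) = 20)
s(g) = 160*g (s(g) = 8*((g*20)*5)/5 = 8*((20*g)*5)/5 = 8*(100*g)/5 = 160*g)
b + s(46) = -101678479/4576200 + 160*46 = -101678479/4576200 + 7360 = 33579153521/4576200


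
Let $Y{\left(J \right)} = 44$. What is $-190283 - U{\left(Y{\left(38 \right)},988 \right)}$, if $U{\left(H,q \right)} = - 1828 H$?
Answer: $-109851$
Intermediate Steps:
$-190283 - U{\left(Y{\left(38 \right)},988 \right)} = -190283 - \left(-1828\right) 44 = -190283 - -80432 = -190283 + 80432 = -109851$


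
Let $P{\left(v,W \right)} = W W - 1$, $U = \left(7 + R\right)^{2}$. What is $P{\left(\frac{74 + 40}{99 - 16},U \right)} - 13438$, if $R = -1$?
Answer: $-12143$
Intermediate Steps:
$U = 36$ ($U = \left(7 - 1\right)^{2} = 6^{2} = 36$)
$P{\left(v,W \right)} = -1 + W^{2}$ ($P{\left(v,W \right)} = W^{2} - 1 = -1 + W^{2}$)
$P{\left(\frac{74 + 40}{99 - 16},U \right)} - 13438 = \left(-1 + 36^{2}\right) - 13438 = \left(-1 + 1296\right) - 13438 = 1295 - 13438 = -12143$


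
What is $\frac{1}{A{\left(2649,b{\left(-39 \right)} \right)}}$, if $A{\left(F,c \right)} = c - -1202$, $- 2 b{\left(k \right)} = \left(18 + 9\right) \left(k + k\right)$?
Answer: $\frac{1}{2255} \approx 0.00044346$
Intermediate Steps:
$b{\left(k \right)} = - 27 k$ ($b{\left(k \right)} = - \frac{\left(18 + 9\right) \left(k + k\right)}{2} = - \frac{27 \cdot 2 k}{2} = - \frac{54 k}{2} = - 27 k$)
$A{\left(F,c \right)} = 1202 + c$ ($A{\left(F,c \right)} = c + 1202 = 1202 + c$)
$\frac{1}{A{\left(2649,b{\left(-39 \right)} \right)}} = \frac{1}{1202 - -1053} = \frac{1}{1202 + 1053} = \frac{1}{2255}$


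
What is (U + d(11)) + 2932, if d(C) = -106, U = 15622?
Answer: 18448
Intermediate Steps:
(U + d(11)) + 2932 = (15622 - 106) + 2932 = 15516 + 2932 = 18448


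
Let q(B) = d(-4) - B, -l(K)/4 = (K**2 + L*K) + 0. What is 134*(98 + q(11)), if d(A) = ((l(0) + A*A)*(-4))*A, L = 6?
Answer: 45962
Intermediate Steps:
l(K) = -24*K - 4*K**2 (l(K) = -4*((K**2 + 6*K) + 0) = -4*(K**2 + 6*K) = -24*K - 4*K**2)
d(A) = -4*A**3 (d(A) = ((-4*0*(6 + 0) + A*A)*(-4))*A = ((-4*0*6 + A**2)*(-4))*A = ((0 + A**2)*(-4))*A = (A**2*(-4))*A = (-4*A**2)*A = -4*A**3)
q(B) = 256 - B (q(B) = -4*(-4)**3 - B = -4*(-64) - B = 256 - B)
134*(98 + q(11)) = 134*(98 + (256 - 1*11)) = 134*(98 + (256 - 11)) = 134*(98 + 245) = 134*343 = 45962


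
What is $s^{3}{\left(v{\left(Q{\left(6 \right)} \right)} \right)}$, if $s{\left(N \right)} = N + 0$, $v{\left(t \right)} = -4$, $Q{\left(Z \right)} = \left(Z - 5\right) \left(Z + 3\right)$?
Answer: $-64$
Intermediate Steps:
$Q{\left(Z \right)} = \left(-5 + Z\right) \left(3 + Z\right)$
$s{\left(N \right)} = N$
$s^{3}{\left(v{\left(Q{\left(6 \right)} \right)} \right)} = \left(-4\right)^{3} = -64$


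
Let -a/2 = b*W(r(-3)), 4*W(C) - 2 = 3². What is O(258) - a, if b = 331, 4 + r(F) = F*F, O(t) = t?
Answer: 4157/2 ≈ 2078.5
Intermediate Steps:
r(F) = -4 + F² (r(F) = -4 + F*F = -4 + F²)
W(C) = 11/4 (W(C) = ½ + (¼)*3² = ½ + (¼)*9 = ½ + 9/4 = 11/4)
a = -3641/2 (a = -662*11/4 = -2*3641/4 = -3641/2 ≈ -1820.5)
O(258) - a = 258 - 1*(-3641/2) = 258 + 3641/2 = 4157/2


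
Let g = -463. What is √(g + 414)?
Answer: 7*I ≈ 7.0*I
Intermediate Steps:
√(g + 414) = √(-463 + 414) = √(-49) = 7*I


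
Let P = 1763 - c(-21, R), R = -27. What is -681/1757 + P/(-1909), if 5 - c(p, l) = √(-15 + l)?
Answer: -4388835/3354113 - I*√42/1909 ≈ -1.3085 - 0.0033948*I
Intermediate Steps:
c(p, l) = 5 - √(-15 + l)
P = 1758 + I*√42 (P = 1763 - (5 - √(-15 - 27)) = 1763 - (5 - √(-42)) = 1763 - (5 - I*√42) = 1763 + (-5 + I*√42) = 1758 + I*√42 ≈ 1758.0 + 6.4807*I)
-681/1757 + P/(-1909) = -681/1757 + (1758 + I*√42)/(-1909) = -681*1/1757 + (1758 + I*√42)*(-1/1909) = -681/1757 + (-1758/1909 - I*√42/1909) = -4388835/3354113 - I*√42/1909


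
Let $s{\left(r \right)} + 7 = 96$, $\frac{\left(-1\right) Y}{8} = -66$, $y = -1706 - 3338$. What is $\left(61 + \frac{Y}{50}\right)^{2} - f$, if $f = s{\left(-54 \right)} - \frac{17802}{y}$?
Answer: $\frac{7925864587}{1576250} \approx 5028.3$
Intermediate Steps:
$y = -5044$ ($y = -1706 - 3338 = -5044$)
$Y = 528$ ($Y = \left(-8\right) \left(-66\right) = 528$)
$s{\left(r \right)} = 89$ ($s{\left(r \right)} = -7 + 96 = 89$)
$f = \frac{233359}{2522}$ ($f = 89 - \frac{17802}{-5044} = 89 - 17802 \left(- \frac{1}{5044}\right) = 89 - - \frac{8901}{2522} = 89 + \frac{8901}{2522} = \frac{233359}{2522} \approx 92.529$)
$\left(61 + \frac{Y}{50}\right)^{2} - f = \left(61 + \frac{528}{50}\right)^{2} - \frac{233359}{2522} = \left(61 + 528 \cdot \frac{1}{50}\right)^{2} - \frac{233359}{2522} = \left(61 + \frac{264}{25}\right)^{2} - \frac{233359}{2522} = \left(\frac{1789}{25}\right)^{2} - \frac{233359}{2522} = \frac{3200521}{625} - \frac{233359}{2522} = \frac{7925864587}{1576250}$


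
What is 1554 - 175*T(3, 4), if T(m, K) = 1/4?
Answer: 6041/4 ≈ 1510.3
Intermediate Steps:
T(m, K) = 1/4
1554 - 175*T(3, 4) = 1554 - 175*1/4 = 1554 - 175/4 = 6041/4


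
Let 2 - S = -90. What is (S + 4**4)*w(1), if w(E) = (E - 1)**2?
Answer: 0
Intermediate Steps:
w(E) = (-1 + E)**2
S = 92 (S = 2 - 1*(-90) = 2 + 90 = 92)
(S + 4**4)*w(1) = (92 + 4**4)*(-1 + 1)**2 = (92 + 256)*0**2 = 348*0 = 0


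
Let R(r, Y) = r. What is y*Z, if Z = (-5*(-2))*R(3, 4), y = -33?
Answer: -990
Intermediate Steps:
Z = 30 (Z = -5*(-2)*3 = 10*3 = 30)
y*Z = -33*30 = -990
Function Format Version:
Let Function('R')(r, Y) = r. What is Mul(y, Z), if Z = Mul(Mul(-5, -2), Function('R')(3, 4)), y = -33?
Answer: -990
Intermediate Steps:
Z = 30 (Z = Mul(Mul(-5, -2), 3) = Mul(10, 3) = 30)
Mul(y, Z) = Mul(-33, 30) = -990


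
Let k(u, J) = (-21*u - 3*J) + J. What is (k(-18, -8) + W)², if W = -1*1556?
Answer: 1350244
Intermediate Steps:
k(u, J) = -21*u - 2*J
W = -1556
(k(-18, -8) + W)² = ((-21*(-18) - 2*(-8)) - 1556)² = ((378 + 16) - 1556)² = (394 - 1556)² = (-1162)² = 1350244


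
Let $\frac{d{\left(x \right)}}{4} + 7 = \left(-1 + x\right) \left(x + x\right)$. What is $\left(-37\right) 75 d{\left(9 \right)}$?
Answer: $-1520700$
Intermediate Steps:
$d{\left(x \right)} = -28 + 8 x \left(-1 + x\right)$ ($d{\left(x \right)} = -28 + 4 \left(-1 + x\right) \left(x + x\right) = -28 + 4 \left(-1 + x\right) 2 x = -28 + 4 \cdot 2 x \left(-1 + x\right) = -28 + 8 x \left(-1 + x\right)$)
$\left(-37\right) 75 d{\left(9 \right)} = \left(-37\right) 75 \left(-28 - 72 + 8 \cdot 9^{2}\right) = - 2775 \left(-28 - 72 + 8 \cdot 81\right) = - 2775 \left(-28 - 72 + 648\right) = \left(-2775\right) 548 = -1520700$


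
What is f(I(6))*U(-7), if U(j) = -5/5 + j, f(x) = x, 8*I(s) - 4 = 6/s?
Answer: -5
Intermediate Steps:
I(s) = ½ + 3/(4*s) (I(s) = ½ + (6/s)/8 = ½ + 3/(4*s))
U(j) = -1 + j (U(j) = -5*⅕ + j = -1 + j)
f(I(6))*U(-7) = ((¼)*(3 + 2*6)/6)*(-1 - 7) = ((¼)*(⅙)*(3 + 12))*(-8) = ((¼)*(⅙)*15)*(-8) = (5/8)*(-8) = -5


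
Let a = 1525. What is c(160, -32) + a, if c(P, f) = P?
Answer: 1685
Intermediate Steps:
c(160, -32) + a = 160 + 1525 = 1685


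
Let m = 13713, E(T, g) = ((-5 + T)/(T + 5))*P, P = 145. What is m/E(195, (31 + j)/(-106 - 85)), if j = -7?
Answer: 54852/551 ≈ 99.550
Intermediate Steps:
E(T, g) = 145*(-5 + T)/(5 + T) (E(T, g) = ((-5 + T)/(T + 5))*145 = ((-5 + T)/(5 + T))*145 = 145*(-5 + T)/(5 + T))
m/E(195, (31 + j)/(-106 - 85)) = 13713/((145*(-5 + 195)/(5 + 195))) = 13713/((145*190/200)) = 13713/((145*(1/200)*190)) = 13713/(551/4) = 13713*(4/551) = 54852/551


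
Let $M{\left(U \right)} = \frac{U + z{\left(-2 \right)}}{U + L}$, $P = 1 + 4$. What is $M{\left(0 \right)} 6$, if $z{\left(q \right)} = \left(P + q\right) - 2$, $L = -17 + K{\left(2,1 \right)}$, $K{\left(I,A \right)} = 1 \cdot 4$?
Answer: $- \frac{6}{13} \approx -0.46154$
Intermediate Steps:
$K{\left(I,A \right)} = 4$
$P = 5$
$L = -13$ ($L = -17 + 4 = -13$)
$z{\left(q \right)} = 3 + q$ ($z{\left(q \right)} = \left(5 + q\right) - 2 = 3 + q$)
$M{\left(U \right)} = \frac{1 + U}{-13 + U}$ ($M{\left(U \right)} = \frac{U + \left(3 - 2\right)}{U - 13} = \frac{U + 1}{-13 + U} = \frac{1 + U}{-13 + U}$)
$M{\left(0 \right)} 6 = \frac{1 + 0}{-13 + 0} \cdot 6 = \frac{1}{-13} \cdot 1 \cdot 6 = \left(- \frac{1}{13}\right) 1 \cdot 6 = \left(- \frac{1}{13}\right) 6 = - \frac{6}{13}$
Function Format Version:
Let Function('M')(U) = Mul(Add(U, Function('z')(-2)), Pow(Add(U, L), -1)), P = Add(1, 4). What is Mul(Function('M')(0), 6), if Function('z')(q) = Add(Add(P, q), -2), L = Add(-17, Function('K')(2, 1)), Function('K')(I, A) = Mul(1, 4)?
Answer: Rational(-6, 13) ≈ -0.46154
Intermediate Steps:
Function('K')(I, A) = 4
P = 5
L = -13 (L = Add(-17, 4) = -13)
Function('z')(q) = Add(3, q) (Function('z')(q) = Add(Add(5, q), -2) = Add(3, q))
Function('M')(U) = Mul(Pow(Add(-13, U), -1), Add(1, U)) (Function('M')(U) = Mul(Add(U, Add(3, -2)), Pow(Add(U, -13), -1)) = Mul(Add(U, 1), Pow(Add(-13, U), -1)) = Mul(Add(1, U), Pow(Add(-13, U), -1)) = Mul(Pow(Add(-13, U), -1), Add(1, U)))
Mul(Function('M')(0), 6) = Mul(Mul(Pow(Add(-13, 0), -1), Add(1, 0)), 6) = Mul(Mul(Pow(-13, -1), 1), 6) = Mul(Mul(Rational(-1, 13), 1), 6) = Mul(Rational(-1, 13), 6) = Rational(-6, 13)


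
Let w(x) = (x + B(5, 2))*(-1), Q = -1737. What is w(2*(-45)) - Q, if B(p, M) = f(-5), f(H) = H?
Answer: 1832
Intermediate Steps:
B(p, M) = -5
w(x) = 5 - x (w(x) = (x - 5)*(-1) = (-5 + x)*(-1) = 5 - x)
w(2*(-45)) - Q = (5 - 2*(-45)) - 1*(-1737) = (5 - 1*(-90)) + 1737 = (5 + 90) + 1737 = 95 + 1737 = 1832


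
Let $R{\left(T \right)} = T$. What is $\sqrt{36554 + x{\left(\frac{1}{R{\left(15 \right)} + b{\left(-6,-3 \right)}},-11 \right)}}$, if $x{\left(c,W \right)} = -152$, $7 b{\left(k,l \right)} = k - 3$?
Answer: $\sqrt{36402} \approx 190.79$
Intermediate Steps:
$b{\left(k,l \right)} = - \frac{3}{7} + \frac{k}{7}$ ($b{\left(k,l \right)} = \frac{k - 3}{7} = \frac{-3 + k}{7} = - \frac{3}{7} + \frac{k}{7}$)
$\sqrt{36554 + x{\left(\frac{1}{R{\left(15 \right)} + b{\left(-6,-3 \right)}},-11 \right)}} = \sqrt{36554 - 152} = \sqrt{36402}$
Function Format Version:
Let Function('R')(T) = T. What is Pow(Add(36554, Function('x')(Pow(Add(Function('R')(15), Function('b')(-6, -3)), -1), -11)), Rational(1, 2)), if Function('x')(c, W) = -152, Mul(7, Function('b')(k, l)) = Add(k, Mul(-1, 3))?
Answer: Pow(36402, Rational(1, 2)) ≈ 190.79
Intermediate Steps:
Function('b')(k, l) = Add(Rational(-3, 7), Mul(Rational(1, 7), k)) (Function('b')(k, l) = Mul(Rational(1, 7), Add(k, Mul(-1, 3))) = Mul(Rational(1, 7), Add(k, -3)) = Mul(Rational(1, 7), Add(-3, k)) = Add(Rational(-3, 7), Mul(Rational(1, 7), k)))
Pow(Add(36554, Function('x')(Pow(Add(Function('R')(15), Function('b')(-6, -3)), -1), -11)), Rational(1, 2)) = Pow(Add(36554, -152), Rational(1, 2)) = Pow(36402, Rational(1, 2))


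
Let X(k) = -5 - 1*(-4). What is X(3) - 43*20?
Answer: -861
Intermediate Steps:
X(k) = -1 (X(k) = -5 + 4 = -1)
X(3) - 43*20 = -1 - 43*20 = -1 - 860 = -861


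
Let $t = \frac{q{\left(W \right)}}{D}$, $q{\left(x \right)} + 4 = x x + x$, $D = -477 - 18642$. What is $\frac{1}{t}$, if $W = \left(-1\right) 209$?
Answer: $- \frac{19119}{43468} \approx -0.43984$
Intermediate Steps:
$W = -209$
$D = -19119$ ($D = -477 - 18642 = -19119$)
$q{\left(x \right)} = -4 + x + x^{2}$ ($q{\left(x \right)} = -4 + \left(x x + x\right) = -4 + \left(x^{2} + x\right) = -4 + \left(x + x^{2}\right) = -4 + x + x^{2}$)
$t = - \frac{43468}{19119}$ ($t = \frac{-4 - 209 + \left(-209\right)^{2}}{-19119} = \left(-4 - 209 + 43681\right) \left(- \frac{1}{19119}\right) = 43468 \left(- \frac{1}{19119}\right) = - \frac{43468}{19119} \approx -2.2735$)
$\frac{1}{t} = \frac{1}{- \frac{43468}{19119}} = - \frac{19119}{43468}$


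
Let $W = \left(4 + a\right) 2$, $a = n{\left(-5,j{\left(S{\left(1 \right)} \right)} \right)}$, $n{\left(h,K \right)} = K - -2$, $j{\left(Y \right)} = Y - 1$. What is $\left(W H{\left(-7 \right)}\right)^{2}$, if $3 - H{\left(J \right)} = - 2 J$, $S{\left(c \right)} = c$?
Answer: $17424$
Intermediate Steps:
$j{\left(Y \right)} = -1 + Y$
$H{\left(J \right)} = 3 + 2 J$ ($H{\left(J \right)} = 3 - - 2 J = 3 + 2 J$)
$n{\left(h,K \right)} = 2 + K$ ($n{\left(h,K \right)} = K + 2 = 2 + K$)
$a = 2$ ($a = 2 + \left(-1 + 1\right) = 2 + 0 = 2$)
$W = 12$ ($W = \left(4 + 2\right) 2 = 6 \cdot 2 = 12$)
$\left(W H{\left(-7 \right)}\right)^{2} = \left(12 \left(3 + 2 \left(-7\right)\right)\right)^{2} = \left(12 \left(3 - 14\right)\right)^{2} = \left(12 \left(-11\right)\right)^{2} = \left(-132\right)^{2} = 17424$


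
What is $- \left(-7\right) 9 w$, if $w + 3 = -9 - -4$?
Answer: $-504$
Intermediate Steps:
$w = -8$ ($w = -3 - 5 = -8$)
$- \left(-7\right) 9 w = - \left(-7\right) 9 \left(-8\right) = - \left(-63\right) \left(-8\right) = \left(-1\right) 504 = -504$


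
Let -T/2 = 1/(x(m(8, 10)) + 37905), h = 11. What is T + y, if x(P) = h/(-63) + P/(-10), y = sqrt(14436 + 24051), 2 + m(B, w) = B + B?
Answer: -630/11939579 + sqrt(38487) ≈ 196.18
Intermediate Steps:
m(B, w) = -2 + 2*B (m(B, w) = -2 + (B + B) = -2 + 2*B)
y = sqrt(38487) ≈ 196.18
x(P) = -11/63 - P/10 (x(P) = 11/(-63) + P/(-10) = 11*(-1/63) + P*(-1/10) = -11/63 - P/10)
T = -630/11939579 (T = -2/((-11/63 - (-2 + 2*8)/10) + 37905) = -2/((-11/63 - (-2 + 16)/10) + 37905) = -2/((-11/63 - 1/10*14) + 37905) = -2/((-11/63 - 7/5) + 37905) = -2/(-496/315 + 37905) = -2/11939579/315 = -2*315/11939579 = -630/11939579 ≈ -5.2766e-5)
T + y = -630/11939579 + sqrt(38487)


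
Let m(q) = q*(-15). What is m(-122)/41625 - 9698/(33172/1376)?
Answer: -9256699054/23013075 ≈ -402.24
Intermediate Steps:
m(q) = -15*q
m(-122)/41625 - 9698/(33172/1376) = -15*(-122)/41625 - 9698/(33172/1376) = 1830*(1/41625) - 9698/(33172*(1/1376)) = 122/2775 - 9698/8293/344 = 122/2775 - 9698*344/8293 = 122/2775 - 3336112/8293 = -9256699054/23013075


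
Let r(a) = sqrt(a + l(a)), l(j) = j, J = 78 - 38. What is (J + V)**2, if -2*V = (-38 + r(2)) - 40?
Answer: 6084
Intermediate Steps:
J = 40
r(a) = sqrt(2)*sqrt(a) (r(a) = sqrt(a + a) = sqrt(2*a) = sqrt(2)*sqrt(a))
V = 38 (V = -((-38 + sqrt(2)*sqrt(2)) - 40)/2 = -((-38 + 2) - 40)/2 = -(-36 - 40)/2 = -1/2*(-76) = 38)
(J + V)**2 = (40 + 38)**2 = 78**2 = 6084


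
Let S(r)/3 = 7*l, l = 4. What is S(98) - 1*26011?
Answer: -25927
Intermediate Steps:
S(r) = 84 (S(r) = 3*(7*4) = 3*28 = 84)
S(98) - 1*26011 = 84 - 1*26011 = 84 - 26011 = -25927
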